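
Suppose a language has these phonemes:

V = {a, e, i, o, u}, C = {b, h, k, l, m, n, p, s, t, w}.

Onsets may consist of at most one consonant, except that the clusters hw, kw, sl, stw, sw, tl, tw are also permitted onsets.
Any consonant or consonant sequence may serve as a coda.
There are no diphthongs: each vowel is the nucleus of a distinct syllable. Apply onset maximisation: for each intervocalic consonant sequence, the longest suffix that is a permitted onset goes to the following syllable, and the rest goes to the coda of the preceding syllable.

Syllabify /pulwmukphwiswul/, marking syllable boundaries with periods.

Nuclei (vowels): u, u, i, u → 4 syllables.
/u…u/ gap (V1→V2): /lwm/ splits as /lw/ + /m/ (/m/ is the longest suffix that is a licit onset).
/u…i/ gap (V2→V3): /kphw/ splits as /kp/ + /hw/ (/hw/ is the longest suffix that is a licit onset).
/i…u/ gap (V3→V4): /sw/ is a licit onset in full, so it all attaches to the next syllable.

pulw.mukp.hwi.swul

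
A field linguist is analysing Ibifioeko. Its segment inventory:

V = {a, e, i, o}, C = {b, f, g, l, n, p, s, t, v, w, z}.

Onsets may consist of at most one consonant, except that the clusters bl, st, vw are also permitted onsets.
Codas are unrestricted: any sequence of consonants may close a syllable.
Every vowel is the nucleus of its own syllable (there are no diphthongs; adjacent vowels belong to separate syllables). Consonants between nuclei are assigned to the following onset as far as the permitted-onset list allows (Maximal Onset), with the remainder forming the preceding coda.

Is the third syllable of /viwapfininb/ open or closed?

open

The vowels are i, a, i, i — 4 nuclei, so 4 syllables.
Between /i/ (V1) and /a/ (V2): /w/ is a single consonant, so it becomes the next onset.
Between /a/ (V2) and /i/ (V3): cluster /pf/ — the longest permitted-onset suffix is /f/; onset = /f/, preceding coda = /p/.
Between /i/ (V3) and /i/ (V4): /n/ → onset of the next syllable (single consonants are always licit onsets).
Syllabification: vi.wap.fi.ninb.
Syllable 3 is /fi/; it ends in its nucleus with no coda, so it is open.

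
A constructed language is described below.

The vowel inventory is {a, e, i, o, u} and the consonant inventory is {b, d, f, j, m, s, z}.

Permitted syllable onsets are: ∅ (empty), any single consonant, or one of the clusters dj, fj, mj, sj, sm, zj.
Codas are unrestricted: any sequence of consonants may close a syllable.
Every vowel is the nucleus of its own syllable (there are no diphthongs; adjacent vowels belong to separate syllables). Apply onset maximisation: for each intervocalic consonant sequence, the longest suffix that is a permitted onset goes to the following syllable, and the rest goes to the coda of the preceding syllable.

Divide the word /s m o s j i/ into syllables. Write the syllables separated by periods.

Vowels present: o, i; each is a nucleus, giving 2 syllables.
Between /o/ (V1) and /i/ (V2): /sj/ — entire cluster is a permitted onset → onset /sj/, coda ∅.

smo.sji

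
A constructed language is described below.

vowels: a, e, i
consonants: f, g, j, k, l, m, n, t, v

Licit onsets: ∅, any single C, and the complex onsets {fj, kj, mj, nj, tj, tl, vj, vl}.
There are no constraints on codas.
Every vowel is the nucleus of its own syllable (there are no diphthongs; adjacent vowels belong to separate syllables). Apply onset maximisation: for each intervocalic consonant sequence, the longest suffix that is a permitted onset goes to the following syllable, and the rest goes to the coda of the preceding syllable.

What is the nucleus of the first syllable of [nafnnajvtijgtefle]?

Vowels present: a, a, i, e, e; each is a nucleus, giving 5 syllables.
The first nucleus (vowel 1 from the left) is /a/.

a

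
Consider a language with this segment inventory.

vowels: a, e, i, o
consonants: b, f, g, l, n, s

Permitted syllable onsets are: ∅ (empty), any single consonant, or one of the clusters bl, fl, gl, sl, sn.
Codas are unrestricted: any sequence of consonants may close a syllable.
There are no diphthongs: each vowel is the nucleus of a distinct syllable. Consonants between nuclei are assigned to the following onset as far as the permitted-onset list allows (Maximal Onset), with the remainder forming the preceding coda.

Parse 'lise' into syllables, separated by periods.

li.se

The vowels are i, e — 2 nuclei, so 2 syllables.
V1 /i/ – V2 /e/: just /s/ — single C goes to the following onset.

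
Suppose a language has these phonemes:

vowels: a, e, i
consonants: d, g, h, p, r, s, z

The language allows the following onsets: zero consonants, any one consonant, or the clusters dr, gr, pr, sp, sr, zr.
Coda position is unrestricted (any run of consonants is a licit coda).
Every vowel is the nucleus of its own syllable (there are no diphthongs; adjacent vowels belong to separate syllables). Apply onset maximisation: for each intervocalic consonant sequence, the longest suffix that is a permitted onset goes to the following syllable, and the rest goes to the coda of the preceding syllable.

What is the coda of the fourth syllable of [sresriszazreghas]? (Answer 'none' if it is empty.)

g

Vowels present: e, i, a, e, a; each is a nucleus, giving 5 syllables.
/e…i/ gap (V1→V2): cluster /sr/ — /sr/ is itself a permitted onset, so the whole cluster goes right; preceding coda = ∅.
/i…a/ gap (V2→V3): cluster /sz/ — the longest permitted-onset suffix is /z/; onset = /z/, preceding coda = /s/.
/a…e/ gap (V3→V4): /zr/ — entire cluster is a permitted onset → onset /zr/, coda ∅.
/e…a/ gap (V4→V5): cluster /gh/ — the longest permitted-onset suffix is /h/; onset = /h/, preceding coda = /g/.
Syllabification: sre.sris.za.zreg.has.
Syllable 4 is /zreg/: onset /zr/, nucleus /e/, coda /g/.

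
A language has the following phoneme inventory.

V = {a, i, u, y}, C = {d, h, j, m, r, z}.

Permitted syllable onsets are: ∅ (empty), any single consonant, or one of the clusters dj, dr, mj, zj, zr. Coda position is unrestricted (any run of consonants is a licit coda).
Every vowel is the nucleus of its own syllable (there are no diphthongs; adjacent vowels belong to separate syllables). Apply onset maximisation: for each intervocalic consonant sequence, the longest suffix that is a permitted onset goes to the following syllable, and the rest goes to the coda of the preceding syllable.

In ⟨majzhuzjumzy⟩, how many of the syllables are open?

The vowels are a, u, u, y — 4 nuclei, so 4 syllables.
Between /a/ (V1) and /u/ (V2): /jzh/ splits as /jz/ + /h/ (/h/ is the longest suffix that is a licit onset).
Between /u/ (V2) and /u/ (V3): /zj/ is a licit onset in full, so it all attaches to the next syllable.
Between /u/ (V3) and /y/ (V4): cluster /mz/ — the longest permitted-onset suffix is /z/; onset = /z/, preceding coda = /m/.
So the parse is majz.hu.zjum.zy.
Classifying each syllable: /majz/ (closed), /hu/ (open), /zjum/ (closed), /zy/ (open).
Open syllables: 2.

2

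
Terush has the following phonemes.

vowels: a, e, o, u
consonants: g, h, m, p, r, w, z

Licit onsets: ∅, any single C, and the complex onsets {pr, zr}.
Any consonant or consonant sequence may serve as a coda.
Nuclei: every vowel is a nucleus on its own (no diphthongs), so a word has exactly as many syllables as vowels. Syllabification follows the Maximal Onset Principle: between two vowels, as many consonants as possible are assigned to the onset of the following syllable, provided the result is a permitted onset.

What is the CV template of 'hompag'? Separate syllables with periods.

CVC.CVC

Nuclei (vowels): o, a → 2 syllables.
σ1/σ2 boundary: /mp/; trying suffixes from longest down, /p/ is the first permitted one, so coda /m/ | onset /p/.
Result: hom.pag.
Mapping each syllable to C/V: /hom/ → CVC, /pag/ → CVC.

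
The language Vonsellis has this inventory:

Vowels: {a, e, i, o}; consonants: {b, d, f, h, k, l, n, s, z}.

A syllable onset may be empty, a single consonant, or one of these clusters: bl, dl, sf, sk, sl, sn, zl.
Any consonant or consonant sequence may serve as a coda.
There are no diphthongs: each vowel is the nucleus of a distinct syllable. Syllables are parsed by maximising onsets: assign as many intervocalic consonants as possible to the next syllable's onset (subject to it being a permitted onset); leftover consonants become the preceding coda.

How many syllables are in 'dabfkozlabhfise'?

The vowels are a, o, a, i, e — 5 nuclei, so 5 syllables.

5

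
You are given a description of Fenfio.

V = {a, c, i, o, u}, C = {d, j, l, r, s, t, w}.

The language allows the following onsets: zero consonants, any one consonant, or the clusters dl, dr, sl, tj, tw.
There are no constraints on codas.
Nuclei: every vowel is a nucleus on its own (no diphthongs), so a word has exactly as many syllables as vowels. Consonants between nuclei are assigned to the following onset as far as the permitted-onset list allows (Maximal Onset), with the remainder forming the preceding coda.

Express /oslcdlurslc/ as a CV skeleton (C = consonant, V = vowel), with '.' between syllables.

V.CCV.CCVC.CCV

Nuclei (vowels): o, c, u, c → 4 syllables.
Between /o/ (V1) and /c/ (V2): /sl/ — entire cluster is a permitted onset → onset /sl/, coda ∅.
Between /c/ (V2) and /u/ (V3): /dl/ is a licit onset in full, so it all attaches to the next syllable.
Between /u/ (V3) and /c/ (V4): /rsl/ — longest licit onset from the right is /sl/, leaving /r/ as coda.
Result: o.slc.dlur.slc.
Mapping each syllable to C/V: /o/ → V, /slc/ → CCV, /dlur/ → CCVC, /slc/ → CCV.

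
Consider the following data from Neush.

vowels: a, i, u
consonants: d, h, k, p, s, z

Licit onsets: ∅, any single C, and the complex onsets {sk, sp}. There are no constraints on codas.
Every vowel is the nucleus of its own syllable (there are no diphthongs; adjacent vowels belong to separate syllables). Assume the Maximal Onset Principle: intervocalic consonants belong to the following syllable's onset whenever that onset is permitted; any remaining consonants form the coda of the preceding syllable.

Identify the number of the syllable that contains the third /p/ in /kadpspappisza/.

Nuclei (vowels): a, a, i, a → 4 syllables.
V1 /a/ – V2 /a/: /dpsp/; trying suffixes from longest down, /sp/ is the first permitted one, so coda /dp/ | onset /sp/.
V2 /a/ – V3 /i/: /pp/; trying suffixes from longest down, /p/ is the first permitted one, so coda /p/ | onset /p/.
V3 /i/ – V4 /a/: /sz/ splits as /s/ + /z/ (/z/ is the longest suffix that is a licit onset).
Result: kadp.spap.pis.za.
The third /p/ is in the coda of syllable 2 (/spap/).

2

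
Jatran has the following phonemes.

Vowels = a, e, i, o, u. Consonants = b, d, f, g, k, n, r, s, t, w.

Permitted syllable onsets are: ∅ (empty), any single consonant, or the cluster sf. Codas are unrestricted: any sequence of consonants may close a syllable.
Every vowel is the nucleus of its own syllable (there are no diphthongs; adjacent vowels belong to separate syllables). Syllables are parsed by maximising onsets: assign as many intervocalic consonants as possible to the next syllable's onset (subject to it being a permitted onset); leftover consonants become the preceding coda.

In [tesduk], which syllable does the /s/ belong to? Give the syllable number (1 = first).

1

Vowels present: e, u; each is a nucleus, giving 2 syllables.
Between /e/ (V1) and /u/ (V2): /sd/; trying suffixes from longest down, /d/ is the first permitted one, so coda /s/ | onset /d/.
Putting it together: tes.duk.
The /s/ is in the coda of syllable 1 (/tes/).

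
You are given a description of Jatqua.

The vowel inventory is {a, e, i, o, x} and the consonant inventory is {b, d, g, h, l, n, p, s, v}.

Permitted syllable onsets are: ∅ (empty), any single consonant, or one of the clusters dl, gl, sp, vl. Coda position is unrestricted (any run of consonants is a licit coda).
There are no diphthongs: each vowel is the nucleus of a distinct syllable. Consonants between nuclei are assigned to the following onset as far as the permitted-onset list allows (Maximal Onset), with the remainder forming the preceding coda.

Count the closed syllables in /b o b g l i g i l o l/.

2

Vowels present: o, i, i, o; each is a nucleus, giving 4 syllables.
V1 /o/ – V2 /i/: /bgl/ — longest licit onset from the right is /gl/, leaving /b/ as coda.
V2 /i/ – V3 /i/: /g/ → onset of the next syllable (single consonants are always licit onsets).
V3 /i/ – V4 /o/: /l/ → onset of the next syllable (single consonants are always licit onsets).
Result: bob.gli.gi.lol.
Classifying each syllable: /bob/ (closed), /gli/ (open), /gi/ (open), /lol/ (closed).
Closed syllables: 2.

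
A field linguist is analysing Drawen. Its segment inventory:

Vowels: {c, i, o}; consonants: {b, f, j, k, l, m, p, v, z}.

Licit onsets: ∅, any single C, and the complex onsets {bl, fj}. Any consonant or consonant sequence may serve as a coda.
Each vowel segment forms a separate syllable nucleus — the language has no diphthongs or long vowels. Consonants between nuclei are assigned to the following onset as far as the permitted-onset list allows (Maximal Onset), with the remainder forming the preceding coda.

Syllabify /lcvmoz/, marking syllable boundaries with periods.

Nuclei (vowels): c, o → 2 syllables.
V1 /c/ – V2 /o/: /vm/ — longest licit onset from the right is /m/, leaving /v/ as coda.

lcv.moz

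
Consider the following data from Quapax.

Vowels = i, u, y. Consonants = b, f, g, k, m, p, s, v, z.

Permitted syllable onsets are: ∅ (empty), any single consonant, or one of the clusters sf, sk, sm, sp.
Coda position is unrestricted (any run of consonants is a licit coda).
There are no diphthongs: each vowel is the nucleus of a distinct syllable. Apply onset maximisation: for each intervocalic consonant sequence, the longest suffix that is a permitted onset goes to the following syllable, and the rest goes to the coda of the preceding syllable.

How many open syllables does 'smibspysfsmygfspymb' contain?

0

Nuclei (vowels): i, y, y, y → 4 syllables.
/i…y/ gap (V1→V2): /bsp/ — longest licit onset from the right is /sp/, leaving /b/ as coda.
/y…y/ gap (V2→V3): cluster /sfsm/ — the longest permitted-onset suffix is /sm/; onset = /sm/, preceding coda = /sf/.
/y…y/ gap (V3→V4): cluster /gfsp/ — the longest permitted-onset suffix is /sp/; onset = /sp/, preceding coda = /gf/.
Putting it together: smib.spysf.smygf.spymb.
Classifying each syllable: /smib/ (closed), /spysf/ (closed), /smygf/ (closed), /spymb/ (closed).
Open syllables: 0.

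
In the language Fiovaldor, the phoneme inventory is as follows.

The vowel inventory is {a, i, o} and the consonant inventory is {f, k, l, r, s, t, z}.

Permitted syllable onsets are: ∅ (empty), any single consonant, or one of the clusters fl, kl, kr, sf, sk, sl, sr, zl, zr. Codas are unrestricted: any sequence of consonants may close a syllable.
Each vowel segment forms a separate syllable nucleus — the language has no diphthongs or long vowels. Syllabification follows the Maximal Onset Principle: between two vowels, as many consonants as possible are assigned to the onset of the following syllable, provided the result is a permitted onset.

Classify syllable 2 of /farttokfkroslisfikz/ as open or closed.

The vowels are a, o, o, i, i — 5 nuclei, so 5 syllables.
V1 /a/ – V2 /o/: /rtt/; trying suffixes from longest down, /t/ is the first permitted one, so coda /rt/ | onset /t/.
V2 /o/ – V3 /o/: /kfkr/ splits as /kf/ + /kr/ (/kr/ is the longest suffix that is a licit onset).
V3 /o/ – V4 /i/: cluster /sl/ — /sl/ is itself a permitted onset, so the whole cluster goes right; preceding coda = ∅.
V4 /i/ – V5 /i/: cluster /sf/ — /sf/ is itself a permitted onset, so the whole cluster goes right; preceding coda = ∅.
Putting it together: fart.tokf.kro.sli.sfikz.
Syllable 2 is /tokf/ with coda /kf/, so it is closed.

closed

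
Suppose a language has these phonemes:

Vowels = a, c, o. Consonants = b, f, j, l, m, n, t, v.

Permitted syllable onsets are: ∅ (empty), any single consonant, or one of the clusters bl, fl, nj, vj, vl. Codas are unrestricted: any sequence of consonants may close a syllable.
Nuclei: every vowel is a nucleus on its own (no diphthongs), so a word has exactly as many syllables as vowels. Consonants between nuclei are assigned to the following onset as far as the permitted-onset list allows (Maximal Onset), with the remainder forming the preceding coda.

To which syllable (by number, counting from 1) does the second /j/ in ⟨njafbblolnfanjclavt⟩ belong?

4

The vowels are a, o, a, c, a — 5 nuclei, so 5 syllables.
V1 /a/ – V2 /o/: /fbbl/; trying suffixes from longest down, /bl/ is the first permitted one, so coda /fb/ | onset /bl/.
V2 /o/ – V3 /a/: /lnf/ — longest licit onset from the right is /f/, leaving /ln/ as coda.
V3 /a/ – V4 /c/: /nj/ is a licit onset in full, so it all attaches to the next syllable.
V4 /c/ – V5 /a/: /l/ → onset of the next syllable (single consonants are always licit onsets).
So the parse is njafb.bloln.fa.njc.lavt.
The second /j/ is in the onset of syllable 4 (/njc/).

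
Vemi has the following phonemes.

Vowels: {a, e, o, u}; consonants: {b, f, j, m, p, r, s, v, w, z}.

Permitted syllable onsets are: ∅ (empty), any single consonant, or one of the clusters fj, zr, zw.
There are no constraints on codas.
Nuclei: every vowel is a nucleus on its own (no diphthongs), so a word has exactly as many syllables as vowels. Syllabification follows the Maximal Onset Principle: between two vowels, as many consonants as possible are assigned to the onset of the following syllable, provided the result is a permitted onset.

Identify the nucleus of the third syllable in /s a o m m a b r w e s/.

The vowels are a, o, a, e — 4 nuclei, so 4 syllables.
The third nucleus (vowel 3 from the left) is /a/.

a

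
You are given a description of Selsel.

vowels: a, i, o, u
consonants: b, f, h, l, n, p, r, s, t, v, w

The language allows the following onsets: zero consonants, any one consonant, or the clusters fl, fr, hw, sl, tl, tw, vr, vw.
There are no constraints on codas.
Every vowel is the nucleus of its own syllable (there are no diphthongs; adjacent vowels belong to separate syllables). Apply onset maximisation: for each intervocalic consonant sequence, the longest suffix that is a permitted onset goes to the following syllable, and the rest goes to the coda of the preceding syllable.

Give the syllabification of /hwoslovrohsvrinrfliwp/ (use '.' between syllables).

Vowels present: o, o, o, i, i; each is a nucleus, giving 5 syllables.
Between /o/ (V1) and /o/ (V2): /sl/ — entire cluster is a permitted onset → onset /sl/, coda ∅.
Between /o/ (V2) and /o/ (V3): cluster /vr/ — /vr/ is itself a permitted onset, so the whole cluster goes right; preceding coda = ∅.
Between /o/ (V3) and /i/ (V4): cluster /hsvr/ — the longest permitted-onset suffix is /vr/; onset = /vr/, preceding coda = /hs/.
Between /i/ (V4) and /i/ (V5): /nrfl/ — longest licit onset from the right is /fl/, leaving /nr/ as coda.

hwo.slo.vrohs.vrinr.fliwp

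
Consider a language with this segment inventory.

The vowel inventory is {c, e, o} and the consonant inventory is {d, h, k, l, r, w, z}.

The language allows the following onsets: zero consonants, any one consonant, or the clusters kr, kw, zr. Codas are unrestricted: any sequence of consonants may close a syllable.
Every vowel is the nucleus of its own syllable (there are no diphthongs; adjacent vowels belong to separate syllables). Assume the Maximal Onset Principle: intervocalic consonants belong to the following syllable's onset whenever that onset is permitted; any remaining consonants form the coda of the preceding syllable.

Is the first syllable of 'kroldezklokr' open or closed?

closed

Nuclei (vowels): o, e, o → 3 syllables.
/o…e/ gap (V1→V2): /ld/; trying suffixes from longest down, /d/ is the first permitted one, so coda /l/ | onset /d/.
/e…o/ gap (V2→V3): cluster /zkl/ — the longest permitted-onset suffix is /l/; onset = /l/, preceding coda = /zk/.
Putting it together: krol.dezk.lokr.
Syllable 1 is /krol/ with coda /l/, so it is closed.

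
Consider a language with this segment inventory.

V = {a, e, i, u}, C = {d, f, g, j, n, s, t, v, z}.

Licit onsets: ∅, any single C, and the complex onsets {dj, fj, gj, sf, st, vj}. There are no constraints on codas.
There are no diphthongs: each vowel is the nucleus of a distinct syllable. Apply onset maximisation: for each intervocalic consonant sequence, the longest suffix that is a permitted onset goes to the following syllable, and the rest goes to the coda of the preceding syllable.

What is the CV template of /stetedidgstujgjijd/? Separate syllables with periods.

CCV.CV.CVCC.CCVC.CCVCC

Nuclei (vowels): e, e, i, u, i → 5 syllables.
Between /e/ (V1) and /e/ (V2): just /t/ — single C goes to the following onset.
Between /e/ (V2) and /i/ (V3): just /d/ — single C goes to the following onset.
Between /i/ (V3) and /u/ (V4): cluster /dgst/ — the longest permitted-onset suffix is /st/; onset = /st/, preceding coda = /dg/.
Between /u/ (V4) and /i/ (V5): /jgj/ — longest licit onset from the right is /gj/, leaving /j/ as coda.
Syllabification: ste.te.didg.stuj.gjijd.
Mapping each syllable to C/V: /ste/ → CCV, /te/ → CV, /didg/ → CVCC, /stuj/ → CCVC, /gjijd/ → CCVCC.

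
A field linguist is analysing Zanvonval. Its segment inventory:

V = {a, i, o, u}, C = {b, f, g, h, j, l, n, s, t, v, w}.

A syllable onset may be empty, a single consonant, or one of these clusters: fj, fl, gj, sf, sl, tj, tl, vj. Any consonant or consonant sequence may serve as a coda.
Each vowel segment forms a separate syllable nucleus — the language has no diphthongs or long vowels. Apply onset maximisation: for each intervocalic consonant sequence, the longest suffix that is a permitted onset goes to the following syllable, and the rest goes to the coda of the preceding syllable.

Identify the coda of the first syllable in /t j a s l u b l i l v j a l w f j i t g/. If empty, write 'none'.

none

The vowels are a, u, i, a, i — 5 nuclei, so 5 syllables.
/a…u/ gap (V1→V2): cluster /sl/ — /sl/ is itself a permitted onset, so the whole cluster goes right; preceding coda = ∅.
/u…i/ gap (V2→V3): /bl/ — longest licit onset from the right is /l/, leaving /b/ as coda.
/i…a/ gap (V3→V4): cluster /lvj/ — the longest permitted-onset suffix is /vj/; onset = /vj/, preceding coda = /l/.
/a…i/ gap (V4→V5): /lwfj/ splits as /lw/ + /fj/ (/fj/ is the longest suffix that is a licit onset).
Putting it together: tja.slub.lil.vjalw.fjitg.
Syllable 1 is /tja/: onset /tj/, nucleus /a/, coda ∅.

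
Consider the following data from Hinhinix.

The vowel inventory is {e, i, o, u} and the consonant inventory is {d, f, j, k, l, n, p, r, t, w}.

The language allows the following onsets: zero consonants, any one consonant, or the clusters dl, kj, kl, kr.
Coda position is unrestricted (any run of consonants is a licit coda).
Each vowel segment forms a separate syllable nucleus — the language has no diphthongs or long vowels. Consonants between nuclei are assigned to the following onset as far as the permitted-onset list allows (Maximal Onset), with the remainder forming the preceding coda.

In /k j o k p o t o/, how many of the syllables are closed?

1

The vowels are o, o, o — 3 nuclei, so 3 syllables.
V1 /o/ – V2 /o/: cluster /kp/ — the longest permitted-onset suffix is /p/; onset = /p/, preceding coda = /k/.
V2 /o/ – V3 /o/: /t/ is a single consonant, so it becomes the next onset.
Syllabification: kjok.po.to.
Classifying each syllable: /kjok/ (closed), /po/ (open), /to/ (open).
Closed syllables: 1.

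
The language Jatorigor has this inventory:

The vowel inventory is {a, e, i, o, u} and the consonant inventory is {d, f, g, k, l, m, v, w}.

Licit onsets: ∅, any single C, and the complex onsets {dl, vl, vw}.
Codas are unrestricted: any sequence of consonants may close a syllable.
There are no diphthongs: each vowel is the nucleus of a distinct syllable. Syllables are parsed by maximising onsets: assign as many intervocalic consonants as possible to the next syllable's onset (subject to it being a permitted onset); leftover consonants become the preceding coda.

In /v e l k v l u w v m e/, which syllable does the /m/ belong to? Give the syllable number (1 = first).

Vowels present: e, u, e; each is a nucleus, giving 3 syllables.
V1 /e/ – V2 /u/: /lkvl/ splits as /lk/ + /vl/ (/vl/ is the longest suffix that is a licit onset).
V2 /u/ – V3 /e/: /wvm/ splits as /wv/ + /m/ (/m/ is the longest suffix that is a licit onset).
Result: velk.vluwv.me.
The /m/ is in the onset of syllable 3 (/me/).

3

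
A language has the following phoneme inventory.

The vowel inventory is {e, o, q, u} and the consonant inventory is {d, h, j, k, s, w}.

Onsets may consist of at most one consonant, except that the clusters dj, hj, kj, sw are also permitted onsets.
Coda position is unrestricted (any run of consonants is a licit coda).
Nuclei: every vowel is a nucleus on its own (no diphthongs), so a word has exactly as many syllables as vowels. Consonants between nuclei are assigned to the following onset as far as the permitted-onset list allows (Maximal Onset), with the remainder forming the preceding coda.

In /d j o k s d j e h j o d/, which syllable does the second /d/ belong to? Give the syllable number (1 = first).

The vowels are o, e, o — 3 nuclei, so 3 syllables.
V1 /o/ – V2 /e/: /ksdj/; trying suffixes from longest down, /dj/ is the first permitted one, so coda /ks/ | onset /dj/.
V2 /e/ – V3 /o/: cluster /hj/ — /hj/ is itself a permitted onset, so the whole cluster goes right; preceding coda = ∅.
Putting it together: djoks.dje.hjod.
The second /d/ is in the onset of syllable 2 (/dje/).

2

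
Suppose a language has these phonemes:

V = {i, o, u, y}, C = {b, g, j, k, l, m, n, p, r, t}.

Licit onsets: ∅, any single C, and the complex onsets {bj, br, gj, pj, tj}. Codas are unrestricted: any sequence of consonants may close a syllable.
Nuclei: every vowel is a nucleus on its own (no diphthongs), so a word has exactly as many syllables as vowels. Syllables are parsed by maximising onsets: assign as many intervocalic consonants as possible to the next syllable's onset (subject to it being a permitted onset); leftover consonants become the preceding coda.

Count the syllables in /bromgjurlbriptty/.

The vowels are o, u, i, y — 4 nuclei, so 4 syllables.

4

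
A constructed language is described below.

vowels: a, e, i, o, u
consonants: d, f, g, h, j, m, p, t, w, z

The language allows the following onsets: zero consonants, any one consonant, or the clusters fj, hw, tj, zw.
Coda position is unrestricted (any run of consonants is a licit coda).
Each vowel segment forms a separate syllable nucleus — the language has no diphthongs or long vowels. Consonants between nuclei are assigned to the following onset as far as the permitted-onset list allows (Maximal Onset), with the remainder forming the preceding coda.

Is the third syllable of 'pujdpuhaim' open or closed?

open

The vowels are u, u, a, i — 4 nuclei, so 4 syllables.
/u…u/ gap (V1→V2): /jdp/; trying suffixes from longest down, /p/ is the first permitted one, so coda /jd/ | onset /p/.
/u…a/ gap (V2→V3): just /h/ — single C goes to the following onset.
/a…i/ gap (V3→V4): hiatus — the boundary sits between the two vowels.
Syllabification: pujd.pu.ha.im.
Syllable 3 is /ha/; it ends in its nucleus with no coda, so it is open.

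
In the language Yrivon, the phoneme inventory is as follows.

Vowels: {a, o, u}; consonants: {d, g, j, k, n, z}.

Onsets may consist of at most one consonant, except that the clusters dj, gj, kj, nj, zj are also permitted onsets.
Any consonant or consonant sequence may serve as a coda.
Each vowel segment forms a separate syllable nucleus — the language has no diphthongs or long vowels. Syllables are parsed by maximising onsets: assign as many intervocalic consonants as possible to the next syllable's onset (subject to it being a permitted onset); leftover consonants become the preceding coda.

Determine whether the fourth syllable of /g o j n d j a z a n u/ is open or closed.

open

Vowels present: o, a, a, u; each is a nucleus, giving 4 syllables.
σ1/σ2 boundary: /jndj/ — longest licit onset from the right is /dj/, leaving /jn/ as coda.
σ2/σ3 boundary: just /z/ — single C goes to the following onset.
σ3/σ4 boundary: /n/ → onset of the next syllable (single consonants are always licit onsets).
So the parse is gojn.dja.za.nu.
Syllable 4 is /nu/; it ends in its nucleus with no coda, so it is open.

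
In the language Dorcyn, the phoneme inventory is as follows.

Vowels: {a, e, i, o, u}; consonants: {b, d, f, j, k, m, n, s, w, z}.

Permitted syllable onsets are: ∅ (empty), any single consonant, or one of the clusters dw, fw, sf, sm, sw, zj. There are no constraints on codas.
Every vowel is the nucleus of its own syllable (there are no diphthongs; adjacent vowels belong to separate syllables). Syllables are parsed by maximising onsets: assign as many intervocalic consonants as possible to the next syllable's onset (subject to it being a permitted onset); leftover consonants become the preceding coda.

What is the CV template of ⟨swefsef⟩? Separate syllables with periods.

CCVC.CVC

Vowels present: e, e; each is a nucleus, giving 2 syllables.
V1 /e/ – V2 /e/: /fs/ — longest licit onset from the right is /s/, leaving /f/ as coda.
Syllabification: swef.sef.
Mapping each syllable to C/V: /swef/ → CCVC, /sef/ → CVC.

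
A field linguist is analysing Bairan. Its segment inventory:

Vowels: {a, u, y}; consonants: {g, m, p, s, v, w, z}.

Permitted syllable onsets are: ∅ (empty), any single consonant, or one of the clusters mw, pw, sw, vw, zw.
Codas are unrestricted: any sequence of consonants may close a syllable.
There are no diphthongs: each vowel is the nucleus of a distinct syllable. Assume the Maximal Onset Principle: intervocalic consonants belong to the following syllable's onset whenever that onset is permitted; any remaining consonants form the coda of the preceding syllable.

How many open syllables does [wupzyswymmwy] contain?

Nuclei (vowels): u, y, y, y → 4 syllables.
V1 /u/ – V2 /y/: cluster /pz/ — the longest permitted-onset suffix is /z/; onset = /z/, preceding coda = /p/.
V2 /y/ – V3 /y/: /sw/ is a licit onset in full, so it all attaches to the next syllable.
V3 /y/ – V4 /y/: /mmw/; trying suffixes from longest down, /mw/ is the first permitted one, so coda /m/ | onset /mw/.
So the parse is wup.zy.swym.mwy.
Classifying each syllable: /wup/ (closed), /zy/ (open), /swym/ (closed), /mwy/ (open).
Open syllables: 2.

2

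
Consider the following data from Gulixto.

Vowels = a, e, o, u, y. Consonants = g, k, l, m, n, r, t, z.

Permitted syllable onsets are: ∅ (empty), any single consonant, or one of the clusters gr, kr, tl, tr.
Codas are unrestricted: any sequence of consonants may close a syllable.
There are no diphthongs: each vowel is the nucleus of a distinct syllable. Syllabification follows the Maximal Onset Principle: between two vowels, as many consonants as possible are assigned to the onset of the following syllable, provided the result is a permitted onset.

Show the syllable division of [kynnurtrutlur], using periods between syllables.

The vowels are y, u, u, u — 4 nuclei, so 4 syllables.
σ1/σ2 boundary: /nn/ — longest licit onset from the right is /n/, leaving /n/ as coda.
σ2/σ3 boundary: /rtr/ — longest licit onset from the right is /tr/, leaving /r/ as coda.
σ3/σ4 boundary: cluster /tl/ — /tl/ is itself a permitted onset, so the whole cluster goes right; preceding coda = ∅.

kyn.nur.tru.tlur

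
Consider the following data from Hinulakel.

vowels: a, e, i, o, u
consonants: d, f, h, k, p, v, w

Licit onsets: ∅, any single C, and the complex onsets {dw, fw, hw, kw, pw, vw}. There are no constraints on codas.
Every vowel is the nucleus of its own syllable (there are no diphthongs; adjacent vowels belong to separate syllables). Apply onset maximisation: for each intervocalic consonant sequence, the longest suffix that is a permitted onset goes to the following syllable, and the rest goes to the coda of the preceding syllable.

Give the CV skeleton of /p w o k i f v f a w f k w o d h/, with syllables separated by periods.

CCV.CVCC.CVCC.CCVCC

The vowels are o, i, a, o — 4 nuclei, so 4 syllables.
σ1/σ2 boundary: just /k/ — single C goes to the following onset.
σ2/σ3 boundary: cluster /fvf/ — the longest permitted-onset suffix is /f/; onset = /f/, preceding coda = /fv/.
σ3/σ4 boundary: /wfkw/ — longest licit onset from the right is /kw/, leaving /wf/ as coda.
Putting it together: pwo.kifv.fawf.kwodh.
Mapping each syllable to C/V: /pwo/ → CCV, /kifv/ → CVCC, /fawf/ → CVCC, /kwodh/ → CCVCC.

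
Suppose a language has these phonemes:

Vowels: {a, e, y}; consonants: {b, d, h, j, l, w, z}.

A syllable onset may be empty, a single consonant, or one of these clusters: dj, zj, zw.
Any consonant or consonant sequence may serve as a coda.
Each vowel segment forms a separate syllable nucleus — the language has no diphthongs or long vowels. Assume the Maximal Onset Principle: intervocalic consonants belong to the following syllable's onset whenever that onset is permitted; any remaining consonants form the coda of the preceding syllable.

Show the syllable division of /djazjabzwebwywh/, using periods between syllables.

dja.zjab.zweb.wywh

Nuclei (vowels): a, a, e, y → 4 syllables.
σ1/σ2 boundary: /zj/ — entire cluster is a permitted onset → onset /zj/, coda ∅.
σ2/σ3 boundary: /bzw/; trying suffixes from longest down, /zw/ is the first permitted one, so coda /b/ | onset /zw/.
σ3/σ4 boundary: /bw/ — longest licit onset from the right is /w/, leaving /b/ as coda.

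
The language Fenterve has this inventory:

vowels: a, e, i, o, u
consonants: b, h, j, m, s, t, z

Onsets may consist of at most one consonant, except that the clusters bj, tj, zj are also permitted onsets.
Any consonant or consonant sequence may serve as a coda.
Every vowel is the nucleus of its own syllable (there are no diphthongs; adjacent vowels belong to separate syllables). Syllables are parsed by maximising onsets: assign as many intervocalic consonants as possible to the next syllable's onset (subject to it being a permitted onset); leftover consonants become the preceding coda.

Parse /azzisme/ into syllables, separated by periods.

Nuclei (vowels): a, i, e → 3 syllables.
V1 /a/ – V2 /i/: /zz/ — longest licit onset from the right is /z/, leaving /z/ as coda.
V2 /i/ – V3 /e/: /sm/ — longest licit onset from the right is /m/, leaving /s/ as coda.

az.zis.me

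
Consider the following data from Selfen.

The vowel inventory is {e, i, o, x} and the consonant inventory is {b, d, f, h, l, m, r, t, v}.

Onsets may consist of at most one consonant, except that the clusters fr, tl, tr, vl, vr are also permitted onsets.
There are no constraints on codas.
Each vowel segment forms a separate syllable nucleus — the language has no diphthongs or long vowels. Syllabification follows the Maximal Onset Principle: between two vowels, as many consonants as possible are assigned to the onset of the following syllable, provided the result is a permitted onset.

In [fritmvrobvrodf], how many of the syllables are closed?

3

Nuclei (vowels): i, o, o → 3 syllables.
Between /i/ (V1) and /o/ (V2): /tmvr/; trying suffixes from longest down, /vr/ is the first permitted one, so coda /tm/ | onset /vr/.
Between /o/ (V2) and /o/ (V3): /bvr/ splits as /b/ + /vr/ (/vr/ is the longest suffix that is a licit onset).
Putting it together: fritm.vrob.vrodf.
Classifying each syllable: /fritm/ (closed), /vrob/ (closed), /vrodf/ (closed).
Closed syllables: 3.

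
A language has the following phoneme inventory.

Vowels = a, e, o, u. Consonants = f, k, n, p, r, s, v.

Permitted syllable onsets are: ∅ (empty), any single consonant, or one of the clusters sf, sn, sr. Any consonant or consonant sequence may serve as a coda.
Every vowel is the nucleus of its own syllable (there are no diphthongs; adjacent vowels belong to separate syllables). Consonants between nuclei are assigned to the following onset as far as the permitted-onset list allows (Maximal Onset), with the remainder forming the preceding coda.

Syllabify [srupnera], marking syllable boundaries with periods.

Nuclei (vowels): u, e, a → 3 syllables.
V1 /u/ – V2 /e/: /pn/ — longest licit onset from the right is /n/, leaving /p/ as coda.
V2 /e/ – V3 /a/: /r/ is a single consonant, so it becomes the next onset.

srup.ne.ra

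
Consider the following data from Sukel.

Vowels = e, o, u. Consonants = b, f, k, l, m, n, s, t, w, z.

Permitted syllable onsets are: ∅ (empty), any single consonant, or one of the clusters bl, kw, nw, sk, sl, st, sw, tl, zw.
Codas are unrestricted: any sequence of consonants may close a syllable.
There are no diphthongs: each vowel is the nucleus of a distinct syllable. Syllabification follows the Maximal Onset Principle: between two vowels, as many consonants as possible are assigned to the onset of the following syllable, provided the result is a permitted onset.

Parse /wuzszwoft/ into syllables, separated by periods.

wuzs.zwoft

Nuclei (vowels): u, o → 2 syllables.
Between /u/ (V1) and /o/ (V2): /zszw/ — longest licit onset from the right is /zw/, leaving /zs/ as coda.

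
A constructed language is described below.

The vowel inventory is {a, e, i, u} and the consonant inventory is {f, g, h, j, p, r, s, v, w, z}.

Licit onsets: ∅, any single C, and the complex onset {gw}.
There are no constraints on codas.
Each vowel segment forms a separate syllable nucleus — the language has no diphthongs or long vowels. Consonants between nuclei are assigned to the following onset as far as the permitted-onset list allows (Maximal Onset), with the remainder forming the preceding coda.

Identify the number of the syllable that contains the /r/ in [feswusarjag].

Vowels present: e, u, a, a; each is a nucleus, giving 4 syllables.
σ1/σ2 boundary: cluster /sw/ — the longest permitted-onset suffix is /w/; onset = /w/, preceding coda = /s/.
σ2/σ3 boundary: /s/ → onset of the next syllable (single consonants are always licit onsets).
σ3/σ4 boundary: /rj/ splits as /r/ + /j/ (/j/ is the longest suffix that is a licit onset).
Result: fes.wu.sar.jag.
The /r/ is in the coda of syllable 3 (/sar/).

3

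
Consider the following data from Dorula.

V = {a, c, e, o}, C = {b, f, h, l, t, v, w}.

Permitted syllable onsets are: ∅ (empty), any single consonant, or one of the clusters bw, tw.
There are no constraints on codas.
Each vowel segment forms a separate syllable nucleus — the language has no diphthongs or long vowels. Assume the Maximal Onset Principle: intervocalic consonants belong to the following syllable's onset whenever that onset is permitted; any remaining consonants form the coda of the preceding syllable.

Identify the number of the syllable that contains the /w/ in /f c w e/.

2

Vowels present: c, e; each is a nucleus, giving 2 syllables.
Between /c/ (V1) and /e/ (V2): /w/ → onset of the next syllable (single consonants are always licit onsets).
Result: fc.we.
The /w/ is in the onset of syllable 2 (/we/).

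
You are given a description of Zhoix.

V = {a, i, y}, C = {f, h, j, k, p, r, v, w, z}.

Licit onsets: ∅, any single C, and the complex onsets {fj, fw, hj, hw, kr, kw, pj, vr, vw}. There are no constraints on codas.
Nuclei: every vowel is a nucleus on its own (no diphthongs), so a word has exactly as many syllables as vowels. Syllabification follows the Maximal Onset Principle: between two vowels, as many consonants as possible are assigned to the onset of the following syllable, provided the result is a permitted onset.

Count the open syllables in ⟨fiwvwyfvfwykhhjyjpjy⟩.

1

Nuclei (vowels): i, y, y, y, y → 5 syllables.
Between /i/ (V1) and /y/ (V2): /wvw/ splits as /w/ + /vw/ (/vw/ is the longest suffix that is a licit onset).
Between /y/ (V2) and /y/ (V3): /fvfw/ splits as /fv/ + /fw/ (/fw/ is the longest suffix that is a licit onset).
Between /y/ (V3) and /y/ (V4): /khhj/ splits as /kh/ + /hj/ (/hj/ is the longest suffix that is a licit onset).
Between /y/ (V4) and /y/ (V5): /jpj/; trying suffixes from longest down, /pj/ is the first permitted one, so coda /j/ | onset /pj/.
Syllabification: fiw.vwyfv.fwykh.hjyj.pjy.
Classifying each syllable: /fiw/ (closed), /vwyfv/ (closed), /fwykh/ (closed), /hjyj/ (closed), /pjy/ (open).
Open syllables: 1.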